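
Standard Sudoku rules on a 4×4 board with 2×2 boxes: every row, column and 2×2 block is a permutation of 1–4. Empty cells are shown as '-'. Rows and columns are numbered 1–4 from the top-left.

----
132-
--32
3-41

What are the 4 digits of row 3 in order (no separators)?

r1c3 = 1: row 1 has {}; col 3 has {2,3,4}; box has {2} → only 1 remains.
r2c4 = 4: row 2 has {1,2,3}; col 4 has {1,2}; box has {1,2} → only 4 remains.
r3c1 = 4: row 3 has {2,3}; col 1 has {1,3}; box has {3} → only 4 remains.
r3c2 = 1: row 3 has {2,3,4}; col 2 has {3}; box has {3,4} → only 1 remains.

4132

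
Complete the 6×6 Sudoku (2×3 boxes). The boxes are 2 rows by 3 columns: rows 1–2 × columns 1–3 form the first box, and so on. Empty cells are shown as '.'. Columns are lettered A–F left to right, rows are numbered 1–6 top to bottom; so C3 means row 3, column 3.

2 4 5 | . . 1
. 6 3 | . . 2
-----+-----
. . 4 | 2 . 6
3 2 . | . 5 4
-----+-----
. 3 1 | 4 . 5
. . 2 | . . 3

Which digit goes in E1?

6

A2 = 1: row 2 has {2,3,6}; col 1 has {2,3}; box has {2,3,4,5,6} → only 1 remains.
D2 = 5: row 2 has {1,2,3,6}; col 4 has {2,4}; box has {1,2} → only 5 remains.
E2 = 4: row 2 has {1,2,3,5,6}; col 5 has {5}; box has {1,2,5} → only 4 remains.
A3 = 5: row 3 has {2,4,6}; col 1 has {1,2,3}; box has {2,3,4} → only 5 remains.
B3 = 1: row 3 has {2,4,5,6}; col 2 has {2,3,4,6}; box has {2,3,4,5} → only 1 remains.
E3 = 3: row 3 has {1,2,4,5,6}; col 5 has {4,5}; box has {2,4,5,6} → only 3 remains.
C4 = 6: row 4 has {2,3,4,5}; col 3 has {1,2,3,4,5}; box has {1,2,3,4,5} → only 6 remains.
D4 = 1: row 4 has {2,3,4,5,6}; col 4 has {2,4,5}; box has {2,3,4,5,6} → only 1 remains.
A5 = 6: row 5 has {1,3,4,5}; col 1 has {1,2,3,5}; box has {1,2,3} → only 6 remains.
E5 = 2: row 5 has {1,3,4,5,6}; col 5 has {3,4,5}; box has {3,4,5} → only 2 remains.
A6 = 4: row 6 has {2,3}; col 1 has {1,2,3,5,6}; box has {1,2,3,6} → only 4 remains.
B6 = 5: row 6 has {2,3,4}; col 2 has {1,2,3,4,6}; box has {1,2,3,4,6} → only 5 remains.
D6 = 6: row 6 has {2,3,4,5}; col 4 has {1,2,4,5}; box has {2,3,4,5} → only 6 remains.
E6 = 1: row 6 has {2,3,4,5,6}; col 5 has {2,3,4,5}; box has {2,3,4,5,6} → only 1 remains.
D1 = 3: row 1 has {1,2,4,5}; col 4 has {1,2,4,5,6}; box has {1,2,4,5} → only 3 remains.
E1 = 6: row 1 has {1,2,3,4,5}; col 5 has {1,2,3,4,5}; box has {1,2,3,4,5} → only 6 remains.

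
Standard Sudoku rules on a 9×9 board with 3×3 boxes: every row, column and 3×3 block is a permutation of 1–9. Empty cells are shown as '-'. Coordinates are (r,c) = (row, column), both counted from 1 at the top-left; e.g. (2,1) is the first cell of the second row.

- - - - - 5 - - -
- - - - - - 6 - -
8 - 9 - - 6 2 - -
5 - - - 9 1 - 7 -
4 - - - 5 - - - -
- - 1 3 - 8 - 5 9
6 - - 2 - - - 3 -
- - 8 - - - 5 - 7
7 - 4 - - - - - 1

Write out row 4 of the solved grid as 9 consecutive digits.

(6,1) = 2 (sole candidate).
(6,7) = 4 (sole candidate).
(7,3) = 5 (sole candidate).
(4,9) = 2: in row 4, 2 can only go here (every other open cell in that row sees a 2).
(4,4) = 4: in row 4, 4 can only go here (every other open cell in that row sees a 4).
(5,6) = 2 (hidden single in row 5).
(5,2) = 9 (hidden single in row 5).
(7,2) = 1 (sole candidate).
(9,4) = 5 (hidden single in row 9).
(8,1) = 9 (hidden single in column 1).
(4,2) = 8: in column 2, 8 can only go here (every other open cell in that column sees an 8).
(4,7) = 3: row 4 has {1,2,4,5,7,8,9}; col 7 has {2,4,5,6}; box has {2,4,5,7,9} → only 3 remains.
(4,3) = 6: row 4 has {1,2,3,4,5,7,8,9}; col 3 has {1,4,5,8,9}; box has {1,2,4,5,8,9} → only 6 remains.

586491372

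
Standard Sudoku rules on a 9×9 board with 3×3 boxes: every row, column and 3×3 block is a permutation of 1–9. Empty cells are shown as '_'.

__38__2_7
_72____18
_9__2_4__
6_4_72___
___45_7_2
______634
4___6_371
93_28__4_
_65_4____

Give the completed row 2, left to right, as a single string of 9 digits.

r2c1 = 5: row 2 has {1,2,7,8}; col 1 has {4,6,9}; box has {2,3,7,9} → only 5 remains.
r2c7 = 9: row 2 has {1,2,5,7,8}; col 7 has {2,3,4,6,7}; box has {1,2,4,7,8} → only 9 remains.
r7c3 = 8 (sole candidate).
r8c7 = 5 (sole candidate).
r8c9 = 6 (sole candidate).
r9c7 = 8 (sole candidate).
r9c9 = 9 (sole candidate).
r1c1 = 1 (sole candidate).
r1c2 = 4 (sole candidate).
r1c5 = 9 (sole candidate).
r2c5 = 3: row 2 has {1,2,5,7,8,9}; col 5 has {2,4,5,6,7,8,9}; box has {2,8,9} → only 3 remains.
r3c1 = 8 (sole candidate).
r3c3 = 6 (sole candidate).
r3c8 = 5 (sole candidate).
r3c9 = 3 (sole candidate).
r4c7 = 1 (sole candidate).
r4c9 = 5 (sole candidate).
r5c1 = 3 (sole candidate).
r6c5 = 1 (sole candidate).
r7c2 = 2 (sole candidate).
r9c1 = 7 (sole candidate).
r9c8 = 2 (sole candidate).
r1c8 = 6 (sole candidate).
r2c4 = 6: row 2 has {1,2,3,5,7,8,9}; col 4 has {2,4,8}; box has {2,3,8,9} → only 6 remains.
r2c6 = 4: row 2 has {1,2,3,5,6,7,8,9}; col 6 has {2}; box has {2,3,6,8,9} → only 4 remains.

572634918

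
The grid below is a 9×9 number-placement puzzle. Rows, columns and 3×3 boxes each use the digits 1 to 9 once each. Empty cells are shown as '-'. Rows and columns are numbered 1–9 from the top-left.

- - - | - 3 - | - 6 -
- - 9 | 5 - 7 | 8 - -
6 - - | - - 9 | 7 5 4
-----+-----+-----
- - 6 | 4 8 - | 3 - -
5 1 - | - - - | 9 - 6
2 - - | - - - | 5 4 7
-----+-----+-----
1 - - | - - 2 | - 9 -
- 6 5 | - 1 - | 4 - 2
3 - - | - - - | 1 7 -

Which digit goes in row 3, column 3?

1

row 1, column 7 = 2 (sole candidate).
row 2, column 1 = 4 (sole candidate).
row 3, column 5 = 2 (sole candidate).
row 4, column 9 = 1 (sole candidate).
row 5, column 5 = 7 (sole candidate).
row 5, column 6 = 3 (sole candidate).
row 7, column 7 = 6 (sole candidate).
row 8, column 6 = 8 (sole candidate).
row 8, column 8 = 3 (sole candidate).
row 1, column 9 = 9 (sole candidate).
row 2, column 5 = 6 (sole candidate).
row 2, column 8 = 1 (sole candidate).
row 2, column 9 = 3 (sole candidate).
row 4, column 6 = 5 (sole candidate).
row 4, column 8 = 2 (sole candidate).
row 5, column 4 = 2 (sole candidate).
row 5, column 8 = 8 (sole candidate).
row 6, column 5 = 9 (sole candidate).
row 2, column 2 = 2 (sole candidate).
row 5, column 3 = 4 (sole candidate).
row 1, column 6 = 4 (hidden single in row 1).
row 1, column 2 = 5 (hidden single in row 1).
row 9, column 6 = 6 (sole candidate).
row 6, column 6 = 1 (sole candidate).
row 9, column 4 = 9 (sole candidate).
row 6, column 4 = 6 (sole candidate).
row 8, column 4 = 7 (sole candidate).
row 7, column 4 = 3 (sole candidate).
row 8, column 1 = 9 (sole candidate).
row 4, column 1 = 7 (sole candidate).
row 4, column 2 = 9 (sole candidate).
row 1, column 1 = 8 (sole candidate).
row 1, column 4 = 1 (sole candidate).
row 3, column 2 = 3 (sole candidate).
row 3, column 3 = 1: row 3 has {2,3,4,5,6,7,9}; col 3 has {4,5,6,9}; box has {2,3,4,5,6,8,9} → only 1 remains.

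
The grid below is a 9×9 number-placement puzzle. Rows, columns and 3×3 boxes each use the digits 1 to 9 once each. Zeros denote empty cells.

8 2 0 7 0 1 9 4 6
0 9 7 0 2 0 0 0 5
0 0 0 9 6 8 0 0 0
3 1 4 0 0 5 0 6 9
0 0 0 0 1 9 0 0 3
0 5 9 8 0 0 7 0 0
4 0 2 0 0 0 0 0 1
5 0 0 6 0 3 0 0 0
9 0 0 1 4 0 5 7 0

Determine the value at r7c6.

7

r2c6 = 4 (sole candidate).
r3c1 = 1 (sole candidate).
r4c4 = 2 (sole candidate).
r4c5 = 7 (sole candidate).
r4c7 = 8 (sole candidate).
r5c4 = 4 (sole candidate).
r5c7 = 2 (sole candidate).
r5c8 = 5 (sole candidate).
r6c5 = 3 (sole candidate).
r6c6 = 6 (sole candidate).
r6c8 = 1 (sole candidate).
r6c9 = 4 (sole candidate).
r7c4 = 5 (sole candidate).
r7c6 = 7: row 7 has {1,2,4,5}; col 6 has {1,3,4,5,6,8,9}; box has {1,3,4,5,6} → only 7 remains.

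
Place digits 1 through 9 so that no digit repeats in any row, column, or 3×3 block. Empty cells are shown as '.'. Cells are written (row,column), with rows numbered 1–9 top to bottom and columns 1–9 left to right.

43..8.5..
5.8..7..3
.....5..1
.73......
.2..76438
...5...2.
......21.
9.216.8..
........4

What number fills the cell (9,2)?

5

(5,1) = 1: row 5 has {2,3,4,6,7,8}; col 1 has {4,5,9}; box has {2,3,7} → only 1 remains.
(5,4) = 9: row 5 has {1,2,3,4,6,7,8}; col 4 has {1,5}; box has {5,6,7} → only 9 remains.
(5,3) = 5: row 5 has {1,2,3,4,6,7,8,9}; col 3 has {2,3,8}; box has {1,2,3,7} → only 5 remains.
(3,8) = 8: in row 3, 8 can only go here (every other open cell in that row sees an 8).
(8,6) = 3: in row 8, 3 can only go here (every other open cell in that row sees a 3).
(6,5) = 3: in row 6, 3 can only go here (every other open cell in that row sees a 3).
(3,4) = 3: in row 3, 3 can only go here (every other open cell in that row sees a 3).
(3,5) = 4: in row 3, 4 can only go here (every other open cell in that row sees a 4).
(2,8) = 4: in row 2, 4 can only go here (every other open cell in that row sees a 4).
(3,1) = 2: in row 3, 2 can only go here (every other open cell in that row sees a 2).
(7,1) = 3: in row 7, 3 can only go here (every other open cell in that row sees a 3).
(8,2) = 4: in row 8, 4 can only go here (every other open cell in that row sees a 4).
(9,7) = 3: in row 9, 3 can only go here (every other open cell in that row sees a 3).
(9,1) = 7: in column 1, 7 can only go here (every other open cell in that column sees a 7).
(7,3) = 6: row 7 has {1,2,3}; col 3 has {2,3,5,8}; box has {2,3,4,7,9} → only 6 remains.
(9,3) = 1: row 9 has {3,4,7}; col 3 has {2,3,5,6,8}; box has {2,3,4,6,7,9} → only 1 remains.
(1,6) = 1: in row 1, 1 can only go here (every other open cell in that row sees a 1).
(2,2) = 1: in row 2, 1 can only go here (every other open cell in that row sees a 1).
(6,7) = 1: in row 6, 1 can only go here (every other open cell in that row sees a 1).
(4,5) = 1: in row 4, 1 can only go here (every other open cell in that row sees a 1).
(6,9) = 7: in row 6, 7 can only go here (every other open cell in that row sees a 7).
(8,9) = 5: row 8 has {1,2,3,4,6,8,9}; col 9 has {1,3,4,7,8}; box has {1,2,3,4,8} → only 5 remains.
(7,9) = 9: row 7 has {1,2,3,6}; col 9 has {1,3,4,5,7,8}; box has {1,2,3,4,5,8} → only 9 remains.
(8,8) = 7: row 8 has {1,2,3,4,5,6,8,9}; col 8 has {1,2,3,4,8}; box has {1,2,3,4,5,8,9} → only 7 remains.
(9,8) = 6: row 9 has {1,3,4,7}; col 8 has {1,2,3,4,7,8}; box has {1,2,3,4,5,7,8,9} → only 6 remains.
(1,8) = 9: row 1 has {1,3,4,5,8}; col 8 has {1,2,3,4,6,7,8}; box has {1,3,4,5,8} → only 9 remains.
(2,7) = 6: row 2 has {1,3,4,5,7,8}; col 7 has {1,2,3,4,5,8}; box has {1,3,4,5,8,9} → only 6 remains.
(3,7) = 7: row 3 has {1,2,3,4,5,8}; col 7 has {1,2,3,4,5,6,8}; box has {1,3,4,5,6,8,9} → only 7 remains.
(4,7) = 9: row 4 has {1,3,7}; col 7 has {1,2,3,4,5,6,7,8}; box has {1,2,3,4,7,8} → only 9 remains.
(4,8) = 5: row 4 has {1,3,7,9}; col 8 has {1,2,3,4,6,7,8,9}; box has {1,2,3,4,7,8,9} → only 5 remains.
(4,9) = 6: row 4 has {1,3,5,7,9}; col 9 has {1,3,4,5,7,8,9}; box has {1,2,3,4,5,7,8,9} → only 6 remains.
(7,5) = 5: row 7 has {1,2,3,6,9}; col 5 has {1,3,4,6,7,8}; box has {1,3,6} → only 5 remains.
(1,3) = 7: row 1 has {1,3,4,5,8,9}; col 3 has {1,2,3,5,6,8}; box has {1,2,3,4,5,8} → only 7 remains.
(1,9) = 2: row 1 has {1,3,4,5,7,8,9}; col 9 has {1,3,4,5,6,7,8,9}; box has {1,3,4,5,6,7,8,9} → only 2 remains.
(2,4) = 2: row 2 has {1,3,4,5,6,7,8}; col 4 has {1,3,5,9}; box has {1,3,4,5,7,8} → only 2 remains.
(2,5) = 9: row 2 has {1,2,3,4,5,6,7,8}; col 5 has {1,3,4,5,6,7,8}; box has {1,2,3,4,5,7,8} → only 9 remains.
(3,3) = 9: row 3 has {1,2,3,4,5,7,8}; col 3 has {1,2,3,5,6,7,8}; box has {1,2,3,4,5,7,8} → only 9 remains.
(4,1) = 8: row 4 has {1,3,5,6,7,9}; col 1 has {1,2,3,4,5,7,9}; box has {1,2,3,5,7} → only 8 remains.
(4,4) = 4: row 4 has {1,3,5,6,7,8,9}; col 4 has {1,2,3,5,9}; box has {1,3,5,6,7,9} → only 4 remains.
(4,6) = 2: row 4 has {1,3,4,5,6,7,8,9}; col 6 has {1,3,5,6,7}; box has {1,3,4,5,6,7,9} → only 2 remains.
(6,1) = 6: row 6 has {1,2,3,5,7}; col 1 has {1,2,3,4,5,7,8,9}; box has {1,2,3,5,7,8} → only 6 remains.
(6,2) = 9: row 6 has {1,2,3,5,6,7}; col 2 has {1,2,3,4,7}; box has {1,2,3,5,6,7,8} → only 9 remains.
(6,3) = 4: row 6 has {1,2,3,5,6,7,9}; col 3 has {1,2,3,5,6,7,8,9}; box has {1,2,3,5,6,7,8,9} → only 4 remains.
(6,6) = 8: row 6 has {1,2,3,4,5,6,7,9}; col 6 has {1,2,3,5,6,7}; box has {1,2,3,4,5,6,7,9} → only 8 remains.
(7,2) = 8: row 7 has {1,2,3,5,6,9}; col 2 has {1,2,3,4,7,9}; box has {1,2,3,4,6,7,9} → only 8 remains.
(7,4) = 7: row 7 has {1,2,3,5,6,8,9}; col 4 has {1,2,3,4,5,9}; box has {1,3,5,6} → only 7 remains.
(7,6) = 4: row 7 has {1,2,3,5,6,7,8,9}; col 6 has {1,2,3,5,6,7,8}; box has {1,3,5,6,7} → only 4 remains.
(9,2) = 5: row 9 has {1,3,4,6,7}; col 2 has {1,2,3,4,7,8,9}; box has {1,2,3,4,6,7,8,9} → only 5 remains.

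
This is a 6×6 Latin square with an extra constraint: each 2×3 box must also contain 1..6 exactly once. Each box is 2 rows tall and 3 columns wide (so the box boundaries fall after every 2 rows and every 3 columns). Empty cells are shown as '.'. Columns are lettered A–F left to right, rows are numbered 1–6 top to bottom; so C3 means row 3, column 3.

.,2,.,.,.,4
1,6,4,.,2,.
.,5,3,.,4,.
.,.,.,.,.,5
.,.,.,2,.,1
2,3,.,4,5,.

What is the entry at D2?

C1 = 5: row 1 has {2,4}; col 3 has {3,4}; box has {1,2,4,6} → only 5 remains.
F2 = 3: row 2 has {1,2,4,6}; col 6 has {1,4,5}; box has {2,4} → only 3 remains.
A3 = 6: row 3 has {3,4,5}; col 1 has {1,2}; box has {3,5} → only 6 remains.
D3 = 1: row 3 has {3,4,5,6}; col 4 has {2,4}; box has {4,5} → only 1 remains.
F3 = 2: row 3 has {1,3,4,5,6}; col 6 has {1,3,4,5}; box has {1,4,5} → only 2 remains.
A4 = 4: row 4 has {5}; col 1 has {1,2,6}; box has {3,5,6} → only 4 remains.
B4 = 1: row 4 has {4,5}; col 2 has {2,3,5,6}; box has {3,4,5,6} → only 1 remains.
C4 = 2: row 4 has {1,4,5}; col 3 has {3,4,5}; box has {1,3,4,5,6} → only 2 remains.
A5 = 5: row 5 has {1,2}; col 1 has {1,2,4,6}; box has {2,3} → only 5 remains.
B5 = 4: row 5 has {1,2,5}; col 2 has {1,2,3,5,6}; box has {2,3,5} → only 4 remains.
C5 = 6: row 5 has {1,2,4,5}; col 3 has {2,3,4,5}; box has {2,3,4,5} → only 6 remains.
E5 = 3: row 5 has {1,2,4,5,6}; col 5 has {2,4,5}; box has {1,2,4,5} → only 3 remains.
C6 = 1: row 6 has {2,3,4,5}; col 3 has {2,3,4,5,6}; box has {2,3,4,5,6} → only 1 remains.
F6 = 6: row 6 has {1,2,3,4,5}; col 6 has {1,2,3,4,5}; box has {1,2,3,4,5} → only 6 remains.
A1 = 3: row 1 has {2,4,5}; col 1 has {1,2,4,5,6}; box has {1,2,4,5,6} → only 3 remains.
D1 = 6: row 1 has {2,3,4,5}; col 4 has {1,2,4}; box has {2,3,4} → only 6 remains.
E1 = 1: row 1 has {2,3,4,5,6}; col 5 has {2,3,4,5}; box has {2,3,4,6} → only 1 remains.
D2 = 5: row 2 has {1,2,3,4,6}; col 4 has {1,2,4,6}; box has {1,2,3,4,6} → only 5 remains.

5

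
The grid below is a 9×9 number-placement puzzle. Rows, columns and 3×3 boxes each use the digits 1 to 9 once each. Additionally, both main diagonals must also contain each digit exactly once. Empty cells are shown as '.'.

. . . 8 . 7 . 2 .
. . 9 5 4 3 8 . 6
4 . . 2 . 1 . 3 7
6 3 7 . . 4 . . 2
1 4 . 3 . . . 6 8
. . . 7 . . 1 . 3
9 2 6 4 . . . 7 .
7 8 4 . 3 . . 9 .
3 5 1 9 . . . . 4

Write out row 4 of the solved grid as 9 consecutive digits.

r1c1 = 5: row 1 has {2,7,8}; col 1 has {1,3,4,6,7,9}; box has {4,9}; main diagonal has {4,9} → only 5 remains.
r1c3 = 3: row 1 has {2,5,7,8}; col 3 has {1,4,6,7,9}; box has {4,5,9} → only 3 remains.
r2c1 = 2: row 2 has {3,4,5,6,8,9}; col 1 has {1,3,4,5,6,7,9}; box has {3,4,5,9} → only 2 remains.
r2c8 = 1: row 2 has {2,3,4,5,6,8,9}; col 8 has {2,3,6,7,9}; box has {2,3,6,7,8}; anti-diagonal has {3,4,6,7,8} → only 1 remains.
r3c2 = 6: row 3 has {1,2,3,4,7}; col 2 has {2,3,4,5,8}; box has {2,3,4,5,9} → only 6 remains.
r3c3 = 8: row 3 has {1,2,3,4,6,7}; col 3 has {1,3,4,6,7,9}; box has {2,3,4,5,6,9}; main diagonal has {4,5,9} → only 8 remains.
r3c5 = 9: row 3 has {1,2,3,4,6,7,8}; col 5 has {3,4}; box has {1,2,3,4,5,7,8} → only 9 remains.
r3c7 = 5: row 3 has {1,2,3,4,6,7,8,9}; col 7 has {1,8}; box has {1,2,3,6,7,8}; anti-diagonal has {1,3,4,6,7,8} → only 5 remains.
r4c4 = 1: row 4 has {2,3,4,6,7}; col 4 has {2,3,4,5,7,8,9}; box has {3,4,7}; main diagonal has {4,5,8,9} → only 1 remains.
r4c7 = 9: row 4 has {1,2,3,4,6,7}; col 7 has {1,5,8}; box has {1,2,3,6,8} → only 9 remains.
r4c8 = 5: row 4 has {1,2,3,4,6,7,9}; col 8 has {1,2,3,6,7,9}; box has {1,2,3,6,8,9} → only 5 remains.
r5c5 = 2: row 5 has {1,3,4,6,8}; col 5 has {3,4,9}; box has {1,3,4,7}; main diagonal has {1,4,5,8,9}; anti-diagonal has {1,3,4,5,6,7,8} → only 2 remains.
r5c7 = 7: row 5 has {1,2,3,4,6,8}; col 7 has {1,5,8,9}; box has {1,2,3,5,6,8,9} → only 7 remains.
r6c1 = 8: row 6 has {1,3,7}; col 1 has {1,2,3,4,5,6,7,9}; box has {1,3,4,6,7} → only 8 remains.
r6c2 = 9: row 6 has {1,3,7,8}; col 2 has {2,3,4,5,6,8}; box has {1,3,4,6,7,8} → only 9 remains.
r6c6 = 6: row 6 has {1,3,7,8,9}; col 6 has {1,3,4,7}; box has {1,2,3,4,7}; main diagonal has {1,2,4,5,8,9} → only 6 remains.
r6c8 = 4: row 6 has {1,3,6,7,8,9}; col 8 has {1,2,3,5,6,7,9}; box has {1,2,3,5,6,7,8,9} → only 4 remains.
r7c7 = 3: row 7 has {2,4,6,7,9}; col 7 has {1,5,7,8,9}; box has {4,7,9}; main diagonal has {1,2,4,5,6,8,9} → only 3 remains.
r8c4 = 6: row 8 has {3,4,7,8,9}; col 4 has {1,2,3,4,5,7,8,9}; box has {3,4,9} → only 6 remains.
r8c7 = 2: row 8 has {3,4,6,7,8,9}; col 7 has {1,3,5,7,8,9}; box has {3,4,7,9} → only 2 remains.
r9c7 = 6: row 9 has {1,3,4,5,9}; col 7 has {1,2,3,5,7,8,9}; box has {2,3,4,7,9} → only 6 remains.
r9c8 = 8: row 9 has {1,3,4,5,6,9}; col 8 has {1,2,3,4,5,6,7,9}; box has {2,3,4,6,7,9} → only 8 remains.
r1c2 = 1: row 1 has {2,3,5,7,8}; col 2 has {2,3,4,5,6,8,9}; box has {2,3,4,5,6,8,9} → only 1 remains.
r1c5 = 6: row 1 has {1,2,3,5,7,8}; col 5 has {2,3,4,9}; box has {1,2,3,4,5,7,8,9} → only 6 remains.
r1c7 = 4: row 1 has {1,2,3,5,6,7,8}; col 7 has {1,2,3,5,6,7,8,9}; box has {1,2,3,5,6,7,8} → only 4 remains.
r1c9 = 9: row 1 has {1,2,3,4,5,6,7,8}; col 9 has {2,3,4,6,7,8}; box has {1,2,3,4,5,6,7,8}; anti-diagonal has {1,2,3,4,5,6,7,8} → only 9 remains.
r2c2 = 7: row 2 has {1,2,3,4,5,6,8,9}; col 2 has {1,2,3,4,5,6,8,9}; box has {1,2,3,4,5,6,8,9}; main diagonal has {1,2,3,4,5,6,8,9} → only 7 remains.
r4c5 = 8: row 4 has {1,2,3,4,5,6,7,9}; col 5 has {2,3,4,6,9}; box has {1,2,3,4,6,7} → only 8 remains.

637184952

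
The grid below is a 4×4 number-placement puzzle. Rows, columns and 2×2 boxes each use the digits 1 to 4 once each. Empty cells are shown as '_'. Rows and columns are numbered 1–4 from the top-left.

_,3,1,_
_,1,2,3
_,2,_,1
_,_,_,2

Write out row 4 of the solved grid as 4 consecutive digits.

row 1, column 4 = 4: row 1 has {1,3}; col 4 has {1,2,3}; box has {1,2,3} → only 4 remains.
row 2, column 1 = 4: row 2 has {1,2,3}; col 1 has {}; box has {1,3} → only 4 remains.
row 3, column 1 = 3: row 3 has {1,2}; col 1 has {4}; box has {2} → only 3 remains.
row 3, column 3 = 4: row 3 has {1,2,3}; col 3 has {1,2}; box has {1,2} → only 4 remains.
row 4, column 1 = 1: row 4 has {2}; col 1 has {3,4}; box has {2,3} → only 1 remains.
row 4, column 2 = 4: row 4 has {1,2}; col 2 has {1,2,3}; box has {1,2,3} → only 4 remains.
row 4, column 3 = 3: row 4 has {1,2,4}; col 3 has {1,2,4}; box has {1,2,4} → only 3 remains.

1432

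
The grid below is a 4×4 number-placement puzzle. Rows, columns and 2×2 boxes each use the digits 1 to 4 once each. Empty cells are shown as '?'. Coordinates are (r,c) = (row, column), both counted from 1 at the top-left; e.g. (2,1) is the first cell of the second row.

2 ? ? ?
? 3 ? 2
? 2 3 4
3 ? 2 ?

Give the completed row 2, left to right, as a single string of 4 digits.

(3,1) = 1 (sole candidate).
(4,2) = 4 (sole candidate).
(4,4) = 1 (sole candidate).
(1,2) = 1 (sole candidate).
(1,3) = 4 (sole candidate).
(1,4) = 3 (sole candidate).
(2,1) = 4: row 2 has {2,3}; col 1 has {1,2,3}; box has {1,2,3} → only 4 remains.
(2,3) = 1: row 2 has {2,3,4}; col 3 has {2,3,4}; box has {2,3,4} → only 1 remains.

4312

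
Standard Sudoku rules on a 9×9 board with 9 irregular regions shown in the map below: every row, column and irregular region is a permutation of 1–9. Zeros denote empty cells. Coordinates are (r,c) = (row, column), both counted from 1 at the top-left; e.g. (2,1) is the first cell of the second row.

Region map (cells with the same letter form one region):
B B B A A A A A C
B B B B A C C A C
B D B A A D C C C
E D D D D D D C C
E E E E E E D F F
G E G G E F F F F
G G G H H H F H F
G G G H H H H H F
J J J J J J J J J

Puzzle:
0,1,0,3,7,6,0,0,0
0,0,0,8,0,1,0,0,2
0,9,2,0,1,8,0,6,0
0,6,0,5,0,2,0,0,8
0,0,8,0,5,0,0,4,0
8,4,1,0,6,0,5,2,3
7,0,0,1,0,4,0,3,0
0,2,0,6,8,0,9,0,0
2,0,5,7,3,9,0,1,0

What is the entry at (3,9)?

7

(3,4) = 4 (sole candidate).
(4,5) = 4 (sole candidate).
(6,4) = 9 (sole candidate).
(6,6) = 7 (sole candidate).
(7,2) = 5 (sole candidate).
(7,3) = 6 (sole candidate).
(7,5) = 2 (sole candidate).
(7,7) = 8 (sole candidate).
(7,9) = 9 (sole candidate).
(8,6) = 5 (sole candidate).
(8,8) = 7 (sole candidate).
(8,9) = 1 (sole candidate).
(9,2) = 8 (sole candidate).
(1,7) = 2 (sole candidate).
(2,5) = 9 (sole candidate).
(2,8) = 5 (sole candidate).
(4,8) = 9 (sole candidate).
(5,4) = 2 (sole candidate).
(5,6) = 3 (sole candidate).
(5,9) = 6 (sole candidate).
(9,9) = 4 (sole candidate).
(1,8) = 8 (sole candidate).
(1,9) = 5 (sole candidate).
(3,9) = 7: row 3 has {1,2,4,6,8,9}; col 9 has {1,2,3,4,5,6,8,9}; region has {1,2,5,6,8,9} → only 7 remains.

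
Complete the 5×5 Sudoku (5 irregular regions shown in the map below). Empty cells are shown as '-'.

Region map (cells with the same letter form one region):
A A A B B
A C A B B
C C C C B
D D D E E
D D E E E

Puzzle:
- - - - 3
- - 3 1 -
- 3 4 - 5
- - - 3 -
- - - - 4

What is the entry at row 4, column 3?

5

row 2, column 5 = 2 (sole candidate).
row 3, column 4 = 2 (sole candidate).
row 4, column 5 = 1 (sole candidate).
row 5, column 4 = 5 (sole candidate).
row 1, column 4 = 4 (sole candidate).
row 2, column 2 = 5 (sole candidate).
row 3, column 1 = 1 (sole candidate).
row 5, column 3 = 2 (sole candidate).
row 2, column 1 = 4 (sole candidate).
row 4, column 3 = 5: row 4 has {1,3}; col 3 has {2,3,4}; region has {} → only 5 remains.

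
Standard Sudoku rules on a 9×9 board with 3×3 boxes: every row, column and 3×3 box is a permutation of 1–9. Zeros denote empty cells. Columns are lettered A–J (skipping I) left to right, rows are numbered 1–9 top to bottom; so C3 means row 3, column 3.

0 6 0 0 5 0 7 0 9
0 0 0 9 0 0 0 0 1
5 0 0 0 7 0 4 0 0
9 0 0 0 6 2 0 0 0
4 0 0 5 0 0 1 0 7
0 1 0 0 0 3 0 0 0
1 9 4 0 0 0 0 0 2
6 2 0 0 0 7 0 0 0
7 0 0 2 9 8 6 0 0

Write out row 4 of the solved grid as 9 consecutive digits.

E5 = 8 (sole candidate).
F5 = 9 (sole candidate).
E6 = 4 (sole candidate).
E7 = 3 (sole candidate).
E8 = 1 (sole candidate).
E2 = 2 (sole candidate).
B5 = 3 (sole candidate).
D6 = 7 (sole candidate).
D7 = 6 (sole candidate).
F7 = 5 (sole candidate).
G7 = 8 (sole candidate).
H7 = 7 (sole candidate).
D8 = 4 (sole candidate).
B9 = 5 (sole candidate).
C9 = 3 (sole candidate).
J9 = 4 (sole candidate).
B3 = 8 (sole candidate).
B4 = 7: row 4 has {2,6,9}; col 2 has {1,2,3,5,6,8,9}; box has {1,3,4,9} → only 7 remains.
D4 = 1: row 4 has {2,6,7,9}; col 4 has {2,4,5,6,7,9}; box has {2,3,4,5,6,7,8,9} → only 1 remains.
C8 = 8 (sole candidate).
H9 = 1 (sole candidate).
A2 = 3 (sole candidate).
B2 = 4 (sole candidate).
C2 = 7 (sole candidate).
F2 = 6 (sole candidate).
G2 = 5 (sole candidate).
H2 = 8 (sole candidate).
D3 = 3 (sole candidate).
F3 = 1 (sole candidate).
J3 = 6 (sole candidate).
C4 = 5: row 4 has {1,2,6,7,9}; col 3 has {3,4,7,8}; box has {1,3,4,7,9} → only 5 remains.
G4 = 3: row 4 has {1,2,5,6,7,9}; col 7 has {1,4,5,6,7,8}; box has {1,7} → only 3 remains.
H4 = 4: row 4 has {1,2,3,5,6,7,9}; col 8 has {1,7,8}; box has {1,3,7} → only 4 remains.
J4 = 8: row 4 has {1,2,3,4,5,6,7,9}; col 9 has {1,2,4,6,7,9}; box has {1,3,4,7} → only 8 remains.

975162348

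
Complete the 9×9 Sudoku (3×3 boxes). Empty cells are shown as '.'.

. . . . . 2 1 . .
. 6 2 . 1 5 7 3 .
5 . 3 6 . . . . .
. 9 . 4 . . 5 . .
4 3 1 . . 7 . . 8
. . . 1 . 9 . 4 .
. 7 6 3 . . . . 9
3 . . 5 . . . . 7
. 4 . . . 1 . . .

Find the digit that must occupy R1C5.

3

R1C2 = 8 (sole candidate).
R2C1 = 9 (sole candidate).
R2C4 = 8 (sole candidate).
R2C9 = 4 (sole candidate).
R3C2 = 1 (sole candidate).
R3C6 = 4 (sole candidate).
R3C9 = 2 (sole candidate).
R5C4 = 2 (sole candidate).
R7C6 = 8 (sole candidate).
R8C2 = 2 (sole candidate).
R8C6 = 6 (sole candidate).
R9C1 = 8 (sole candidate).
R1C1 = 7 (sole candidate).
R1C3 = 4 (sole candidate).
R1C4 = 9 (sole candidate).
R1C5 = 3: row 1 has {1,2,4,7,8,9}; col 5 has {1}; box has {1,2,4,5,6,8,9} → only 3 remains.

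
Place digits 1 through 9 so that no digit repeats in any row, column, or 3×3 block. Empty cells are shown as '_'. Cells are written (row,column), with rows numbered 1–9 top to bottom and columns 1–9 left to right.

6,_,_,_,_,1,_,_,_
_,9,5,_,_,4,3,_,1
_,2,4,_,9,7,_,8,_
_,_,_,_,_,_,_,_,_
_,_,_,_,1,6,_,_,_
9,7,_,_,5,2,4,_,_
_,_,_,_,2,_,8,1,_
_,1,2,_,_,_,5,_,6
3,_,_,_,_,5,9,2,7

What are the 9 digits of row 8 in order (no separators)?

(3,1) = 1: row 3 has {2,4,7,8,9}; col 1 has {3,6,9}; box has {2,4,5,6,9} → only 1 remains.
(3,7) = 6: row 3 has {1,2,4,7,8,9}; col 7 has {3,4,5,8,9}; box has {1,3,8} → only 6 remains.
(3,9) = 5: row 3 has {1,2,4,6,7,8,9}; col 9 has {1,6,7}; box has {1,3,6,8} → only 5 remains.
(2,8) = 7: row 2 has {1,3,4,5,9}; col 8 has {1,2,8}; box has {1,3,5,6,8} → only 7 remains.
(3,4) = 3: row 3 has {1,2,4,5,6,7,8,9}; col 4 has {}; box has {1,4,7,9} → only 3 remains.
(6,4) = 8: row 6 has {2,4,5,7,9}; col 4 has {3}; box has {1,2,5,6} → only 8 remains.
(6,9) = 3: row 6 has {2,4,5,7,8,9}; col 9 has {1,5,6,7}; box has {4} → only 3 remains.
(7,9) = 4: row 7 has {1,2,8}; col 9 has {1,3,5,6,7}; box has {1,2,5,6,7,8,9} → only 4 remains.
(8,8) = 3: row 8 has {1,2,5,6}; col 8 has {1,2,7,8}; box has {1,2,4,5,6,7,8,9} → only 3 remains.
(1,5) = 8: row 1 has {1,6}; col 5 has {1,2,5,9}; box has {1,3,4,7,9} → only 8 remains.
(1,7) = 2: row 1 has {1,6,8}; col 7 has {3,4,5,6,8,9}; box has {1,3,5,6,7,8} → only 2 remains.
(1,9) = 9: row 1 has {1,2,6,8}; col 9 has {1,3,4,5,6,7}; box has {1,2,3,5,6,7,8} → only 9 remains.
(2,1) = 8: row 2 has {1,3,4,5,7,9}; col 1 has {1,3,6,9}; box has {1,2,4,5,6,9} → only 8 remains.
(2,5) = 6: row 2 has {1,3,4,5,7,8,9}; col 5 has {1,2,5,8,9}; box has {1,3,4,7,8,9} → only 6 remains.
(5,7) = 7: row 5 has {1,6}; col 7 has {2,3,4,5,6,8,9}; box has {3,4} → only 7 remains.
(6,8) = 6: row 6 has {2,3,4,5,7,8,9}; col 8 has {1,2,3,7,8}; box has {3,4,7} → only 6 remains.
(9,5) = 4: row 9 has {2,3,5,7,9}; col 5 has {1,2,5,6,8,9}; box has {2,5} → only 4 remains.
(1,2) = 3: row 1 has {1,2,6,8,9}; col 2 has {1,2,7,9}; box has {1,2,4,5,6,8,9} → only 3 remains.
(1,3) = 7: row 1 has {1,2,3,6,8,9}; col 3 has {2,4,5}; box has {1,2,3,4,5,6,8,9} → only 7 remains.
(1,4) = 5: row 1 has {1,2,3,6,7,8,9}; col 4 has {3,8}; box has {1,3,4,6,7,8,9} → only 5 remains.
(1,8) = 4: row 1 has {1,2,3,5,6,7,8,9}; col 8 has {1,2,3,6,7,8}; box has {1,2,3,5,6,7,8,9} → only 4 remains.
(2,4) = 2: row 2 has {1,3,4,5,6,7,8,9}; col 4 has {3,5,8}; box has {1,3,4,5,6,7,8,9} → only 2 remains.
(4,7) = 1: row 4 has {}; col 7 has {2,3,4,5,6,7,8,9}; box has {3,4,6,7} → only 1 remains.
(6,3) = 1: row 6 has {2,3,4,5,6,7,8,9}; col 3 has {2,4,5,7}; box has {7,9} → only 1 remains.
(8,5) = 7: row 8 has {1,2,3,5,6}; col 5 has {1,2,4,5,6,8,9}; box has {2,4,5} → only 7 remains.
(4,5) = 3: row 4 has {1}; col 5 has {1,2,4,5,6,7,8,9}; box has {1,2,5,6,8} → only 3 remains.
(4,6) = 9: row 4 has {1,3}; col 6 has {1,2,4,5,6,7}; box has {1,2,3,5,6,8} → only 9 remains.
(4,8) = 5: row 4 has {1,3,9}; col 8 has {1,2,3,4,6,7,8}; box has {1,3,4,6,7} → only 5 remains.
(5,4) = 4: row 5 has {1,6,7}; col 4 has {2,3,5,8}; box has {1,2,3,5,6,8,9} → only 4 remains.
(5,8) = 9: row 5 has {1,4,6,7}; col 8 has {1,2,3,4,5,6,7,8}; box has {1,3,4,5,6,7} → only 9 remains.
(7,6) = 3: row 7 has {1,2,4,8}; col 6 has {1,2,4,5,6,7,9}; box has {2,4,5,7} → only 3 remains.
(8,1) = 4: row 8 has {1,2,3,5,6,7}; col 1 has {1,3,6,8,9}; box has {1,2,3} → only 4 remains.
(8,4) = 9: row 8 has {1,2,3,4,5,6,7}; col 4 has {2,3,4,5,8}; box has {2,3,4,5,7} → only 9 remains.
(8,6) = 8: row 8 has {1,2,3,4,5,6,7,9}; col 6 has {1,2,3,4,5,6,7,9}; box has {2,3,4,5,7,9} → only 8 remains.

412978536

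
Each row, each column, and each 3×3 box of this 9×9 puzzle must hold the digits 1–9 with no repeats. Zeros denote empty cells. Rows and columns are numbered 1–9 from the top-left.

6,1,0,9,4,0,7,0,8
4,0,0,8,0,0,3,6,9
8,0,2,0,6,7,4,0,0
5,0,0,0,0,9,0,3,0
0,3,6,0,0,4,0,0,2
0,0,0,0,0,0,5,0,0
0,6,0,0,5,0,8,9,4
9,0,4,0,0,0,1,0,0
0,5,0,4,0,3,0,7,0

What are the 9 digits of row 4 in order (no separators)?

row 2, column 2 = 7 (sole candidate).
row 2, column 3 = 5 (sole candidate).
row 3, column 2 = 9 (sole candidate).
row 4, column 7 = 6: row 4 has {3,5,9}; col 7 has {1,3,4,5,7,8}; box has {2,3,5} → only 6 remains.
row 5, column 7 = 9 (sole candidate).
row 9, column 7 = 2 (sole candidate).
row 9, column 9 = 6 (sole candidate).
row 1, column 3 = 3 (sole candidate).
row 8, column 8 = 5 (sole candidate).
row 8, column 9 = 3 (sole candidate).
row 9, column 1 = 1 (sole candidate).
row 9, column 3 = 8 (sole candidate).
row 9, column 5 = 9 (sole candidate).
row 1, column 8 = 2 (sole candidate).
row 3, column 8 = 1 (sole candidate).
row 3, column 9 = 5 (sole candidate).
row 5, column 1 = 7 (sole candidate).
row 5, column 8 = 8 (sole candidate).
row 6, column 1 = 2 (sole candidate).
row 6, column 8 = 4 (sole candidate).
row 7, column 1 = 3 (sole candidate).
row 7, column 3 = 7 (sole candidate).
row 8, column 2 = 2 (sole candidate).
row 1, column 6 = 5 (sole candidate).
row 3, column 4 = 3 (sole candidate).
row 4, column 3 = 1: row 4 has {3,5,6,9}; col 3 has {2,3,4,5,6,7,8}; box has {2,3,5,6,7} → only 1 remains.
row 4, column 9 = 7: row 4 has {1,3,5,6,9}; col 9 has {2,3,4,5,6,8,9}; box has {2,3,4,5,6,8,9} → only 7 remains.
row 5, column 5 = 1 (sole candidate).
row 6, column 2 = 8 (sole candidate).
row 6, column 3 = 9 (sole candidate).
row 6, column 6 = 6 (sole candidate).
row 6, column 9 = 1 (sole candidate).
row 8, column 6 = 8 (sole candidate).
row 2, column 5 = 2 (sole candidate).
row 2, column 6 = 1 (sole candidate).
row 4, column 2 = 4: row 4 has {1,3,5,6,7,9}; col 2 has {1,2,3,5,6,7,8,9}; box has {1,2,3,5,6,7,8,9} → only 4 remains.
row 4, column 4 = 2: row 4 has {1,3,4,5,6,7,9}; col 4 has {3,4,8,9}; box has {1,4,6,9} → only 2 remains.
row 4, column 5 = 8: row 4 has {1,2,3,4,5,6,7,9}; col 5 has {1,2,4,5,6,9}; box has {1,2,4,6,9} → only 8 remains.

541289637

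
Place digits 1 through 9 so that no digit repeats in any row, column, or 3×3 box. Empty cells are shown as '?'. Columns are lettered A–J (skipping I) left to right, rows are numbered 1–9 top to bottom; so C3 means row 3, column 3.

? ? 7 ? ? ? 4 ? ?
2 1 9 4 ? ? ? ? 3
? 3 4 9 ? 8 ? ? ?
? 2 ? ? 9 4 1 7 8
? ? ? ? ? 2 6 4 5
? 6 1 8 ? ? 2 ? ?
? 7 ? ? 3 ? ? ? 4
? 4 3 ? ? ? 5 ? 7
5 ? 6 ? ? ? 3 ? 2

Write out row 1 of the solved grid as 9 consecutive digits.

857123496

A3 = 6: row 3 has {3,4,8,9}; col 1 has {2,5}; box has {1,2,3,4,7,9} → only 6 remains.
G3 = 7: row 3 has {3,4,6,8,9}; col 7 has {1,2,3,4,5,6}; box has {3,4} → only 7 remains.
J3 = 1: row 3 has {3,4,6,7,8,9}; col 9 has {2,3,4,5,7,8}; box has {3,4,7} → only 1 remains.
A4 = 3: row 4 has {1,2,4,7,8,9}; col 1 has {2,5,6}; box has {1,2,6} → only 3 remains.
C4 = 5: row 4 has {1,2,3,4,7,8,9}; col 3 has {1,3,4,6,7,9}; box has {1,2,3,6} → only 5 remains.
D4 = 6: row 4 has {1,2,3,4,5,7,8,9}; col 4 has {4,8,9}; box has {2,4,8,9} → only 6 remains.
C5 = 8: row 5 has {2,4,5,6}; col 3 has {1,3,4,5,6,7,9}; box has {1,2,3,5,6} → only 8 remains.
J6 = 9: row 6 has {1,2,6,8}; col 9 has {1,2,3,4,5,7,8}; box has {1,2,4,5,6,7,8} → only 9 remains.
C7 = 2: row 7 has {3,4,7}; col 3 has {1,3,4,5,6,7,8,9}; box has {3,4,5,6,7} → only 2 remains.
A1 = 8: row 1 has {4,7}; col 1 has {2,3,5,6}; box has {1,2,3,4,6,7,9} → only 8 remains.
B1 = 5: row 1 has {4,7,8}; col 2 has {1,2,3,4,6,7}; box has {1,2,3,4,6,7,8,9} → only 5 remains.
J1 = 6: row 1 has {4,5,7,8}; col 9 has {1,2,3,4,5,7,8,9}; box has {1,3,4,7} → only 6 remains.
G2 = 8: row 2 has {1,2,3,4,9}; col 7 has {1,2,3,4,5,6,7}; box has {1,3,4,6,7} → only 8 remains.
H2 = 5: row 2 has {1,2,3,4,8,9}; col 8 has {4,7}; box has {1,3,4,6,7,8} → only 5 remains.
H3 = 2: row 3 has {1,3,4,6,7,8,9}; col 8 has {4,5,7}; box has {1,3,4,5,6,7,8} → only 2 remains.
B5 = 9: row 5 has {2,4,5,6,8}; col 2 has {1,2,3,4,5,6,7}; box has {1,2,3,5,6,8} → only 9 remains.
H6 = 3: row 6 has {1,2,6,8,9}; col 8 has {2,4,5,7}; box has {1,2,4,5,6,7,8,9} → only 3 remains.
G7 = 9: row 7 has {2,3,4,7}; col 7 has {1,2,3,4,5,6,7,8}; box has {2,3,4,5,7} → only 9 remains.
B9 = 8: row 9 has {2,3,5,6}; col 2 has {1,2,3,4,5,6,7,9}; box has {2,3,4,5,6,7} → only 8 remains.
H9 = 1: row 9 has {2,3,5,6,8}; col 8 has {2,3,4,5,7}; box has {2,3,4,5,7,9} → only 1 remains.
H1 = 9: row 1 has {4,5,6,7,8}; col 8 has {1,2,3,4,5,7}; box has {1,2,3,4,5,6,7,8} → only 9 remains.
E3 = 5: row 3 has {1,2,3,4,6,7,8,9}; col 5 has {3,9}; box has {4,8,9} → only 5 remains.
A5 = 7: row 5 has {2,4,5,6,8,9}; col 1 has {2,3,5,6,8}; box has {1,2,3,5,6,8,9} → only 7 remains.
E5 = 1: row 5 has {2,4,5,6,7,8,9}; col 5 has {3,5,9}; box has {2,4,6,8,9} → only 1 remains.
A6 = 4: row 6 has {1,2,3,6,8,9}; col 1 has {2,3,5,6,7,8}; box has {1,2,3,5,6,7,8,9} → only 4 remains.
E6 = 7: row 6 has {1,2,3,4,6,8,9}; col 5 has {1,3,5,9}; box has {1,2,4,6,8,9} → only 7 remains.
F6 = 5: row 6 has {1,2,3,4,6,7,8,9}; col 6 has {2,4,8}; box has {1,2,4,6,7,8,9} → only 5 remains.
A7 = 1: row 7 has {2,3,4,7,9}; col 1 has {2,3,4,5,6,7,8}; box has {2,3,4,5,6,7,8} → only 1 remains.
D7 = 5: row 7 has {1,2,3,4,7,9}; col 4 has {4,6,8,9}; box has {3} → only 5 remains.
F7 = 6: row 7 has {1,2,3,4,5,7,9}; col 6 has {2,4,5,8}; box has {3,5} → only 6 remains.
H7 = 8: row 7 has {1,2,3,4,5,6,7,9}; col 8 has {1,2,3,4,5,7,9}; box has {1,2,3,4,5,7,9} → only 8 remains.
A8 = 9: row 8 has {3,4,5,7}; col 1 has {1,2,3,4,5,6,7,8}; box has {1,2,3,4,5,6,7,8} → only 9 remains.
F8 = 1: row 8 has {3,4,5,7,9}; col 6 has {2,4,5,6,8}; box has {3,5,6} → only 1 remains.
H8 = 6: row 8 has {1,3,4,5,7,9}; col 8 has {1,2,3,4,5,7,8,9}; box has {1,2,3,4,5,7,8,9} → only 6 remains.
D9 = 7: row 9 has {1,2,3,5,6,8}; col 4 has {4,5,6,8,9}; box has {1,3,5,6} → only 7 remains.
E9 = 4: row 9 has {1,2,3,5,6,7,8}; col 5 has {1,3,5,7,9}; box has {1,3,5,6,7} → only 4 remains.
F9 = 9: row 9 has {1,2,3,4,5,6,7,8}; col 6 has {1,2,4,5,6,8}; box has {1,3,4,5,6,7} → only 9 remains.
E1 = 2: row 1 has {4,5,6,7,8,9}; col 5 has {1,3,4,5,7,9}; box has {4,5,8,9} → only 2 remains.
F1 = 3: row 1 has {2,4,5,6,7,8,9}; col 6 has {1,2,4,5,6,8,9}; box has {2,4,5,8,9} → only 3 remains.
E2 = 6: row 2 has {1,2,3,4,5,8,9}; col 5 has {1,2,3,4,5,7,9}; box has {2,3,4,5,8,9} → only 6 remains.
F2 = 7: row 2 has {1,2,3,4,5,6,8,9}; col 6 has {1,2,3,4,5,6,8,9}; box has {2,3,4,5,6,8,9} → only 7 remains.
D5 = 3: row 5 has {1,2,4,5,6,7,8,9}; col 4 has {4,5,6,7,8,9}; box has {1,2,4,5,6,7,8,9} → only 3 remains.
D8 = 2: row 8 has {1,3,4,5,6,7,9}; col 4 has {3,4,5,6,7,8,9}; box has {1,3,4,5,6,7,9} → only 2 remains.
E8 = 8: row 8 has {1,2,3,4,5,6,7,9}; col 5 has {1,2,3,4,5,6,7,9}; box has {1,2,3,4,5,6,7,9} → only 8 remains.
D1 = 1: row 1 has {2,3,4,5,6,7,8,9}; col 4 has {2,3,4,5,6,7,8,9}; box has {2,3,4,5,6,7,8,9} → only 1 remains.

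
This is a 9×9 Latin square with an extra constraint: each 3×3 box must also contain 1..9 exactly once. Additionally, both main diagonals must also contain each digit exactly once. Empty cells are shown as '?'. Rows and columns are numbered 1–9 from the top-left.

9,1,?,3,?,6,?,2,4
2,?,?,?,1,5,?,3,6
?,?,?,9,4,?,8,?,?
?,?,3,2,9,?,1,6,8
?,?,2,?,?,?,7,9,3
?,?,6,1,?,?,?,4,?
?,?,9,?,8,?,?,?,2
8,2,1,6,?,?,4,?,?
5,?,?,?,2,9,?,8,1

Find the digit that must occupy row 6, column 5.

row 1, column 5 = 7 (sole candidate).
row 1, column 7 = 5 (sole candidate).
row 2, column 4 = 8 (sole candidate).
row 2, column 7 = 9 (sole candidate).
row 3, column 6 = 2 (sole candidate).
row 3, column 9 = 7 (sole candidate).
row 4, column 6 = 7 (sole candidate).
row 5, column 5 = 6 (sole candidate).
row 6, column 1 = 7 (sole candidate).
row 6, column 7 = 2 (sole candidate).
row 6, column 9 = 5 (sole candidate).
row 7, column 7 = 3 (sole candidate).
row 8, column 6 = 3 (sole candidate).
row 8, column 9 = 9 (sole candidate).
row 9, column 7 = 6 (sole candidate).
row 1, column 3 = 8 (sole candidate).
row 3, column 3 = 5 (sole candidate).
row 3, column 8 = 1 (sole candidate).
row 4, column 1 = 4 (sole candidate).
row 4, column 2 = 5 (sole candidate).
row 5, column 1 = 1 (sole candidate).
row 5, column 2 = 8 (sole candidate).
row 5, column 6 = 4 (sole candidate).
row 6, column 2 = 9 (sole candidate).
row 6, column 5 = 3: row 6 has {1,2,4,5,6,7,9}; col 5 has {1,2,4,6,7,8,9}; box has {1,2,4,6,7,9} → only 3 remains.

3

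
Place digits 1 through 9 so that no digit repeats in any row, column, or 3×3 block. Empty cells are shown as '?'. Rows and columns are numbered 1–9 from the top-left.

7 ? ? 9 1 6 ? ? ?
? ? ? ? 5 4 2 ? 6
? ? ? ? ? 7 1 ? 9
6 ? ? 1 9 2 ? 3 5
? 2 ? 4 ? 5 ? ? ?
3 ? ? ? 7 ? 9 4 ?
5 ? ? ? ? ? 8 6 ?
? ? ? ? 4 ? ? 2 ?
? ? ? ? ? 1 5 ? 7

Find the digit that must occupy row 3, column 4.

2

row 4, column 7 = 7 (sole candidate).
row 5, column 7 = 6 (sole candidate).
row 6, column 6 = 8 (sole candidate).
row 8, column 7 = 3 (sole candidate).
row 8, column 9 = 1 (sole candidate).
row 9, column 8 = 9 (sole candidate).
row 1, column 7 = 4 (sole candidate).
row 5, column 5 = 3 (sole candidate).
row 5, column 9 = 8 (sole candidate).
row 6, column 4 = 6 (sole candidate).
row 6, column 9 = 2 (sole candidate).
row 7, column 5 = 2 (sole candidate).
row 7, column 9 = 4 (sole candidate).
row 8, column 6 = 9 (sole candidate).
row 1, column 9 = 3 (sole candidate).
row 3, column 5 = 8 (sole candidate).
row 3, column 8 = 5 (sole candidate).
row 5, column 8 = 1 (sole candidate).
row 7, column 6 = 3 (sole candidate).
row 8, column 1 = 8 (sole candidate).
row 9, column 4 = 8 (sole candidate).
row 9, column 5 = 6 (sole candidate).
row 1, column 8 = 8 (sole candidate).
row 2, column 4 = 3 (sole candidate).
row 2, column 8 = 7 (sole candidate).
row 3, column 4 = 2: row 3 has {1,5,7,8,9}; col 4 has {1,3,4,6,8,9}; box has {1,3,4,5,6,7,8,9} → only 2 remains.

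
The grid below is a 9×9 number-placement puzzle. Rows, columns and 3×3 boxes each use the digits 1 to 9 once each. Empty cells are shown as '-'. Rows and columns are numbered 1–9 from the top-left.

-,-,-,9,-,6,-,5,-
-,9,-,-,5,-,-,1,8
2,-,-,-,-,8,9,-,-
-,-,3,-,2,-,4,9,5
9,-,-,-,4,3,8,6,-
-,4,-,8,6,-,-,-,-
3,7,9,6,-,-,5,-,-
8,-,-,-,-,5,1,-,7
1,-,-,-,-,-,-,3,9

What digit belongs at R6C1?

R4C2 = 8 (hidden single in row 4).
R1C3 = 8 (hidden single in row 1).
R4C1 = 6 (hidden single in row 4).
R6C6 = 9 (hidden single in row 6).
R8C5 = 9 (hidden single in row 8).
R8C4 = 3 (hidden single in row 8).
R2C7 = 3 (hidden single in row 2).
R2C3 = 6 (hidden single in row 2).
R3C9 = 6 (hidden single in row 3).
R6C9 = 3 (hidden single in row 6).
R6C3 = 1 (hidden single in row 6).
R6C1 = 5: in row 6, 5 can only go here (every other open cell in that row sees a 5).

5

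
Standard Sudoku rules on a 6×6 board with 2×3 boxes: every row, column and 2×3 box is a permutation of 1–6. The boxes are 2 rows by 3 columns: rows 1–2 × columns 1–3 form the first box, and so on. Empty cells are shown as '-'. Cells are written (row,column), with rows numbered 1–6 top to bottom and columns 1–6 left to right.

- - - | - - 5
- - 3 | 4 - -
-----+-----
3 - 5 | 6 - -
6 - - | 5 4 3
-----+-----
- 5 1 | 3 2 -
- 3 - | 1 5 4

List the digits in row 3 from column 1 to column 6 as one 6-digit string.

345612

(1,4) = 2: row 1 has {5}; col 4 has {1,3,4,5,6}; box has {4,5} → only 2 remains.
(3,5) = 1: row 3 has {3,5,6}; col 5 has {2,4,5}; box has {3,4,5,6} → only 1 remains.
(3,6) = 2: row 3 has {1,3,5,6}; col 6 has {3,4,5}; box has {1,3,4,5,6} → only 2 remains.
(4,3) = 2: row 4 has {3,4,5,6}; col 3 has {1,3,5}; box has {3,5,6} → only 2 remains.
(5,1) = 4: row 5 has {1,2,3,5}; col 1 has {3,6}; box has {1,3,5} → only 4 remains.
(5,6) = 6: row 5 has {1,2,3,4,5}; col 6 has {2,3,4,5}; box has {1,2,3,4,5} → only 6 remains.
(6,1) = 2: row 6 has {1,3,4,5}; col 1 has {3,4,6}; box has {1,3,4,5} → only 2 remains.
(6,3) = 6: row 6 has {1,2,3,4,5}; col 3 has {1,2,3,5}; box has {1,2,3,4,5} → only 6 remains.
(1,1) = 1: row 1 has {2,5}; col 1 has {2,3,4,6}; box has {3} → only 1 remains.
(1,3) = 4: row 1 has {1,2,5}; col 3 has {1,2,3,5,6}; box has {1,3} → only 4 remains.
(2,1) = 5: row 2 has {3,4}; col 1 has {1,2,3,4,6}; box has {1,3,4} → only 5 remains.
(2,5) = 6: row 2 has {3,4,5}; col 5 has {1,2,4,5}; box has {2,4,5} → only 6 remains.
(2,6) = 1: row 2 has {3,4,5,6}; col 6 has {2,3,4,5,6}; box has {2,4,5,6} → only 1 remains.
(3,2) = 4: row 3 has {1,2,3,5,6}; col 2 has {3,5}; box has {2,3,5,6} → only 4 remains.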